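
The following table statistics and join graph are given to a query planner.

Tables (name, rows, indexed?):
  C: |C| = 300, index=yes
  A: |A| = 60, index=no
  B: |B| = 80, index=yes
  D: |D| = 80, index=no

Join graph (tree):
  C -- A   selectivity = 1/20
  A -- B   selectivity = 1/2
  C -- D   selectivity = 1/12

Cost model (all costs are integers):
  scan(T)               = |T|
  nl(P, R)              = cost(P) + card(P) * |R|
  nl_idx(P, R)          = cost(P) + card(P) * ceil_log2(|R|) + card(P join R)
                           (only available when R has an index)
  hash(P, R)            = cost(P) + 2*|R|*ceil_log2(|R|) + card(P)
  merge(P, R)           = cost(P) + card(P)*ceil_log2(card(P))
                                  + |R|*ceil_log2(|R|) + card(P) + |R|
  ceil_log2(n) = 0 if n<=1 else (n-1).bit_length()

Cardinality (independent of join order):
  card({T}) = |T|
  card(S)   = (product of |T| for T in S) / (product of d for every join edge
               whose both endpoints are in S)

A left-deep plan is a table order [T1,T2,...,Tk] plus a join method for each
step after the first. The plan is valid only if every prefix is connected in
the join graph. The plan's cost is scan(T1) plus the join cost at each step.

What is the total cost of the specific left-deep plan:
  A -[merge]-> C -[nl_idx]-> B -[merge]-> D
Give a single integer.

658420

step 1: scan A: cost=60, card=60
step 2: join C via merge
    card(P join C) = 60*300/(20) = 900
    cost = 60 + 60*6 + 300*9 + 60 + 300 = 3480
step 3: join B via nl_idx
    card(P join B) = 900*80/(2) = 36000
    cost = 3480 + 900*7 + 36000 = 45780
step 4: join D via merge
    card(P join D) = 36000*80/(12) = 240000
    cost = 45780 + 36000*16 + 80*7 + 36000 + 80 = 658420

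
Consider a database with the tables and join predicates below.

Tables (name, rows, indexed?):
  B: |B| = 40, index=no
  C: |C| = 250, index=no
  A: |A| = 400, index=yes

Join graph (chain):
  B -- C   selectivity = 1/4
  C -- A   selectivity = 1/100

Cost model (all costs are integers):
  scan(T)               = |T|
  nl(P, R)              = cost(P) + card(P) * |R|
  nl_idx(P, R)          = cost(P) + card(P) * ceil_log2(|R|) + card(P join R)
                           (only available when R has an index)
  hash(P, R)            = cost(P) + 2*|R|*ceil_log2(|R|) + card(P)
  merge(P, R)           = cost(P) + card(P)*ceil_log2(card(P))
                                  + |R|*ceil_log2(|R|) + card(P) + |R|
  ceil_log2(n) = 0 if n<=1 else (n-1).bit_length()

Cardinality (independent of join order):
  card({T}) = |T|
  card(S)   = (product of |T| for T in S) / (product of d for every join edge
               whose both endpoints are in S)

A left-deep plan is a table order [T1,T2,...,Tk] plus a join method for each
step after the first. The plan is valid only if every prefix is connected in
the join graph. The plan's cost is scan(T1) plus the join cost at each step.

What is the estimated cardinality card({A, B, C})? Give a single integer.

10000

Tables in S: A(400), B(40), C(250)
Edges inside S: B-C(d=4), C-A(d=100)
numerator = 400 * 40 * 250 = 4000000
denominator = 4 * 100 = 400
card(S) = 4000000 / 400 = 10000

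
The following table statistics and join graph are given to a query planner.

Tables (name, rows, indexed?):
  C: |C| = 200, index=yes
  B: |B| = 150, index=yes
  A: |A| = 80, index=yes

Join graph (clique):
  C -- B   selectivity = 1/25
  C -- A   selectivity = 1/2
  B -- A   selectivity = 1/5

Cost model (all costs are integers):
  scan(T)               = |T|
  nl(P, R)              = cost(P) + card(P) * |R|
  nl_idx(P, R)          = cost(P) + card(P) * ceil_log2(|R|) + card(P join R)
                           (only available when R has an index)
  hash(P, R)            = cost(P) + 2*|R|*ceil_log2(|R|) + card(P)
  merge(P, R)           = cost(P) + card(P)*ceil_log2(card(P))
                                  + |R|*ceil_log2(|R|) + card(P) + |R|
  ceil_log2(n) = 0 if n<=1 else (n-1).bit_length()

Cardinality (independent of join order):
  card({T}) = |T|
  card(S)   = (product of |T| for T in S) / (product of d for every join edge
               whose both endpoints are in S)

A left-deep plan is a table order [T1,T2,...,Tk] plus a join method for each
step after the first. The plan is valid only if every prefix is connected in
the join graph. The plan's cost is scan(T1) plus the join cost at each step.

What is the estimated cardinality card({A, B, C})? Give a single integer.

Tables in S: A(80), B(150), C(200)
Edges inside S: C-B(d=25), C-A(d=2), B-A(d=5)
numerator = 80 * 150 * 200 = 2400000
denominator = 25 * 2 * 5 = 250
card(S) = 2400000 / 250 = 9600

9600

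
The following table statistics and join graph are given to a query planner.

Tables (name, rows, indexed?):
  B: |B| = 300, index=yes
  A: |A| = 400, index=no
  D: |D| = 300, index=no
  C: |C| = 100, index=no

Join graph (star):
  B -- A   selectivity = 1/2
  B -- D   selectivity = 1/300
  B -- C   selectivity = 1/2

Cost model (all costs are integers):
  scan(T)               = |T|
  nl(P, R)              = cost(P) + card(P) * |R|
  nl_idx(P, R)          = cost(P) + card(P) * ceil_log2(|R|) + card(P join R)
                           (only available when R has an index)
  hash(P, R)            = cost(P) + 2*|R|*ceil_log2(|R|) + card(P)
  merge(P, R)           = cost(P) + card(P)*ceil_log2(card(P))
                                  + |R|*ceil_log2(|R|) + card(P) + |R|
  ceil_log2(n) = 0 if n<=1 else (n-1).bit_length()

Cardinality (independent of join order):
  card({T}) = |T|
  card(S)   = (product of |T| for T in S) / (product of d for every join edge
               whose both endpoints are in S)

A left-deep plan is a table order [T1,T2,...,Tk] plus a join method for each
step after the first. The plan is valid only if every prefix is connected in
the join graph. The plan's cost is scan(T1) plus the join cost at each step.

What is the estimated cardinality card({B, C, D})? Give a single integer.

Tables in S: B(300), C(100), D(300)
Edges inside S: B-D(d=300), B-C(d=2)
numerator = 300 * 100 * 300 = 9000000
denominator = 300 * 2 = 600
card(S) = 9000000 / 600 = 15000

15000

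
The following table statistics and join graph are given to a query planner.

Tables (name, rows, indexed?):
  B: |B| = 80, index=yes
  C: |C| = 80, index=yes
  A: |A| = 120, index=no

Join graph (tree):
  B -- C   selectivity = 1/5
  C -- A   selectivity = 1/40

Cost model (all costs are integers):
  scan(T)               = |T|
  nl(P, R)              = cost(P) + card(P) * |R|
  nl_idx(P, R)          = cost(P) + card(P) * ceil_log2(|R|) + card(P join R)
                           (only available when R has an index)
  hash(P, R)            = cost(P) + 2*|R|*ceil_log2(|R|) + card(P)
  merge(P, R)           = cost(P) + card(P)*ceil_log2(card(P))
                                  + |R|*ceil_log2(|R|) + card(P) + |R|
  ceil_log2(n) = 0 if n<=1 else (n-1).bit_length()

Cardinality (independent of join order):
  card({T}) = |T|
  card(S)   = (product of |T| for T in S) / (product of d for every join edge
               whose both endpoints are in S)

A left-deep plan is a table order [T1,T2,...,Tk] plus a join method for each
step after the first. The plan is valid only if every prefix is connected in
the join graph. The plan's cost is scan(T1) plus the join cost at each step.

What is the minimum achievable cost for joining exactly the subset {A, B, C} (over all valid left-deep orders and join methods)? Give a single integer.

Selinger DP over subsets of {A,B,C}:
  {B}: scan cost=80, card=80
  {C}: scan cost=80, card=80
  {A}: scan cost=120, card=120
  {BC}: card=1280; try (C,hash)→1280, (B,hash)→1280, (C,merge)→1360, (B,merge)→1360, (C,nl_idx)→1920, (B,nl_idx)→1920 …(+2); best=1280 via (C,hash)
  {AC}: card=240; try (C,nl_idx)→1200, (C,hash)→1360, (A,merge)→1680, (C,merge)→1720, (A,hash)→1840, (A,nl)→9680 …(+1); best=1200 via (C,nl_idx)
  {ABC}: card=3840; try (B,hash)→2560, (B,merge)→4000, (A,hash)→4240, (B,nl_idx)→6720, (A,merge)→17600, (B,nl)→20400 …(+1); best=2560 via (B,hash)

2560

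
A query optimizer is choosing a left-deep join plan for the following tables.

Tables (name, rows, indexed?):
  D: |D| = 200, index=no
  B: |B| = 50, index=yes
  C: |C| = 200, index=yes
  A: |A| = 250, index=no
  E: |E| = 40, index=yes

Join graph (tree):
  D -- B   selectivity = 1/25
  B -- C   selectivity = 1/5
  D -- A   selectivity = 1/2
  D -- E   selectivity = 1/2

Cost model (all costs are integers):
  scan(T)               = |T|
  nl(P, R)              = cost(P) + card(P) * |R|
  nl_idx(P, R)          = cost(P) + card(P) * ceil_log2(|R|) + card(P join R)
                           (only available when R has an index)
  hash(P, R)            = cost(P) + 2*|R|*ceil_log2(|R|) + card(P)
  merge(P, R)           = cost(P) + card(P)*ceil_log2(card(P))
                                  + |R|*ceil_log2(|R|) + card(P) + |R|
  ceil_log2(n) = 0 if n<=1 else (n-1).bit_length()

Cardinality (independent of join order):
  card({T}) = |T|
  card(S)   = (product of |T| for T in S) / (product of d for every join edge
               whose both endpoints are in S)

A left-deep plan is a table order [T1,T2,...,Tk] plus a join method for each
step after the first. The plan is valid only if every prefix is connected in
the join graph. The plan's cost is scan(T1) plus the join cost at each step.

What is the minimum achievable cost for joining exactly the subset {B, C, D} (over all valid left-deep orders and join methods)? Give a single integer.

4600

Selinger DP over subsets of {B,C,D}:
  {D}: scan cost=200, card=200
  {B}: scan cost=50, card=50
  {C}: scan cost=200, card=200
  {BD}: card=400; try (B,hash)→1000, (B,nl_idx)→1800, (D,merge)→2200, (B,merge)→2350, (D,hash)→3300, (D,nl)→10050 …(+1); best=1000 via (B,hash)
  {BC}: card=2000; try (B,hash)→1000, (C,merge)→2200, (B,merge)→2350, (C,nl_idx)→2450, (C,hash)→3300, (B,nl_idx)→3400 …(+2); best=1000 via (B,hash)
  {BCD}: card=16000; try (C,hash)→4600, (D,hash)→6200, (C,merge)→6800, (C,nl_idx)→20200, (D,merge)→26800, (C,nl)→81000 …(+1); best=4600 via (C,hash)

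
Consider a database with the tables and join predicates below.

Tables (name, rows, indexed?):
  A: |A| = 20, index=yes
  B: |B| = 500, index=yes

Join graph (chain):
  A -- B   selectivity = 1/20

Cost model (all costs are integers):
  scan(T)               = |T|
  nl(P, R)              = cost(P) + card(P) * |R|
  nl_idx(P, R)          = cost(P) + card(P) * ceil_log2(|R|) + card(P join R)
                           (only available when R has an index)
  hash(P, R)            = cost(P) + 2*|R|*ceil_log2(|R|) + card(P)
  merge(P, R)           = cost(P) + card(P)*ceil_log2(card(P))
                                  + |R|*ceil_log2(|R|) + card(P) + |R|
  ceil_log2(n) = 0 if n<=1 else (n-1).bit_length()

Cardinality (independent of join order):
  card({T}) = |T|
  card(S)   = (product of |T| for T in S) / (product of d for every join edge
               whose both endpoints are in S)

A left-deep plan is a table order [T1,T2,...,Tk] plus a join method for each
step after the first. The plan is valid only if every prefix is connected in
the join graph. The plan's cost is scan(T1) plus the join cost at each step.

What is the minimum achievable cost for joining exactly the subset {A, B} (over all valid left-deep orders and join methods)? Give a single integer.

700

Selinger DP over subsets of {A,B}:
  {A}: scan cost=20, card=20
  {B}: scan cost=500, card=500
  {AB}: card=500; try (B,nl_idx)→700, (A,hash)→1200, (A,nl_idx)→3500, (B,merge)→5140, (A,merge)→5620, (B,hash)→9040 …(+2); best=700 via (B,nl_idx)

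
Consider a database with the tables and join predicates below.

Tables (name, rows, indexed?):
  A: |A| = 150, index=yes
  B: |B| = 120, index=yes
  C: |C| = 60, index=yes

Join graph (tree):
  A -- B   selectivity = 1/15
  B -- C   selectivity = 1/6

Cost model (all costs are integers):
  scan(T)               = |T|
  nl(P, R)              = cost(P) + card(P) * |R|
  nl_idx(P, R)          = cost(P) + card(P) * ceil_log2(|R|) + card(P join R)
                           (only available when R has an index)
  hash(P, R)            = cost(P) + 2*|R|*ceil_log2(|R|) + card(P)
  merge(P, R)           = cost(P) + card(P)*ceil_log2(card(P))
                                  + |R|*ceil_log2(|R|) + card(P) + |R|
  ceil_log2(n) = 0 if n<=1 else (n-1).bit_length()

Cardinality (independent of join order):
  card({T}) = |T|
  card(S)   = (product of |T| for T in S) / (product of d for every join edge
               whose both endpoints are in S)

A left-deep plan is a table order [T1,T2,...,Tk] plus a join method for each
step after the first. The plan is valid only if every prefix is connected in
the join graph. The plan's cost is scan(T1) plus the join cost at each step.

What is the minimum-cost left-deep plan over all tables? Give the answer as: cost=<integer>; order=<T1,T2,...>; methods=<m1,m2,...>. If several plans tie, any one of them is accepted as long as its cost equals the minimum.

cost=3900; order=A,B,C; methods=hash,hash

Selinger DP (subsets sized 1..n):
  {A}: scan cost=150, card=150
  {B}: scan cost=120, card=120
  {C}: scan cost=60, card=60
  {AB}: card=1200; try (B,hash)→1980, (A,nl_idx)→2280, (B,nl_idx)→2400, (A,merge)→2430, (B,merge)→2460, (A,hash)→2640 …(+2); best=1980 via (B,hash)
  {BC}: card=1200; try (C,hash)→960, (B,merge)→1440, (C,merge)→1500, (B,nl_idx)→1680, (B,hash)→1800, (C,nl_idx)→2040 …(+2); best=960 via (C,hash)
  {ABC}: card=12000; try (C,hash)→3900, (A,hash)→4560, (A,merge)→16710, (C,merge)→16800, (C,nl_idx)→21180, (A,nl_idx)→22560 …(+2); best=3900 via (C,hash)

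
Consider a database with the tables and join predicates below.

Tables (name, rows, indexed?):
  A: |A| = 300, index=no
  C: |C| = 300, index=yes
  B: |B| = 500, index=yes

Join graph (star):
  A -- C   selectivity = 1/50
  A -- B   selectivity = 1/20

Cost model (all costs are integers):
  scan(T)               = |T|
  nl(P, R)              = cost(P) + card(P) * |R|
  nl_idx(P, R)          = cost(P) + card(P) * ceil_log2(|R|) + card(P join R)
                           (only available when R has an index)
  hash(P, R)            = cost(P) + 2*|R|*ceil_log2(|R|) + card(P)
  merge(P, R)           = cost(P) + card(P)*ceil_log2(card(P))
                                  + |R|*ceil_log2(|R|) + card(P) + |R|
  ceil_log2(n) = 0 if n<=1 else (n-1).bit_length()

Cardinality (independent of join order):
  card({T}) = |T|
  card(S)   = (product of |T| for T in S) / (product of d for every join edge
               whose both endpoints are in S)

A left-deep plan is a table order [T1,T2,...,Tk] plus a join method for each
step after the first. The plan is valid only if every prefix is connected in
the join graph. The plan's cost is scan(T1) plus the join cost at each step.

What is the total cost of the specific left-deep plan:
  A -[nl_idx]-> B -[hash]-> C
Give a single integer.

step 1: scan A: cost=300, card=300
step 2: join B via nl_idx
    card(P join B) = 300*500/(20) = 7500
    cost = 300 + 300*9 + 7500 = 10500
step 3: join C via hash
    card(P join C) = 7500*300/(50) = 45000
    cost = 10500 + 2*300*9 + 7500 = 23400

23400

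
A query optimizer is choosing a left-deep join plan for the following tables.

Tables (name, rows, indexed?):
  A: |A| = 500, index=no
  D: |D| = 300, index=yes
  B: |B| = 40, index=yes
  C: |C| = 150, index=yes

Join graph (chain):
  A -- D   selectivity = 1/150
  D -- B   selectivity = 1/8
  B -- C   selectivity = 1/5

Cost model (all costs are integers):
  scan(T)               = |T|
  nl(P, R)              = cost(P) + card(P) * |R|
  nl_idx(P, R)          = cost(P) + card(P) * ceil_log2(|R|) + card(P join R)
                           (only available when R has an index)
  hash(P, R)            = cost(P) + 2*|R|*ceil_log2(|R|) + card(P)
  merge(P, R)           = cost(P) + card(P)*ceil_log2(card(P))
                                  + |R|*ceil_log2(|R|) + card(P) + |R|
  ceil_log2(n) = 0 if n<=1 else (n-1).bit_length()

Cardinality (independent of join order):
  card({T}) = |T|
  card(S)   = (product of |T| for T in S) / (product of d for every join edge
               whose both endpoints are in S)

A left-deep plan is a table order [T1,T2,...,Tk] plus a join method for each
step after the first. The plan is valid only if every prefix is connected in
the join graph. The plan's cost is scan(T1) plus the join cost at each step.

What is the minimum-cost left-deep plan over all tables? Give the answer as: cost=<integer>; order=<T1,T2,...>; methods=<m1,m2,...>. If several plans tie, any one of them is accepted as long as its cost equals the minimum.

Selinger DP (subsets sized 1..n):
  {A}: scan cost=500, card=500
  {D}: scan cost=300, card=300
  {B}: scan cost=40, card=40
  {C}: scan cost=150, card=150
  {AD}: card=1000; try (D,nl_idx)→6000, (D,hash)→6400, (A,merge)→8300, (D,merge)→8500, (A,hash)→9600, (A,nl)→150300 …(+1); best=6000 via (D,nl_idx)
  {BD}: card=1500; try (B,hash)→1080, (D,nl_idx)→1900, (D,merge)→3320, (B,merge)→3580, (B,nl_idx)→3600, (D,hash)→5480 …(+2); best=1080 via (B,hash)
  {BC}: card=1200; try (B,hash)→780, (C,nl_idx)→1560, (C,merge)→1670, (B,merge)→1780, (B,nl_idx)→2250, (C,hash)→2480 …(+2); best=780 via (B,hash)
  {ABD}: card=5000; try (B,hash)→7480, (A,hash)→11580, (B,nl_idx)→17000, (B,merge)→17280, (A,merge)→24080, (B,nl)→46000 …(+1); best=7480 via (B,hash)
  {BCD}: card=45000; try (C,hash)→4980, (D,hash)→7380, (D,merge)→18180, (C,merge)→20430, (D,nl_idx)→56580, (C,nl_idx)→58080 …(+2); best=4980 via (C,hash)
  {ABCD}: card=150000; try (C,hash)→14880, (A,hash)→58980, (C,merge)→78830, (C,nl_idx)→197480, (C,nl)→757480, (A,merge)→774980 …(+1); best=14880 via (C,hash)

cost=14880; order=A,D,B,C; methods=nl_idx,hash,hash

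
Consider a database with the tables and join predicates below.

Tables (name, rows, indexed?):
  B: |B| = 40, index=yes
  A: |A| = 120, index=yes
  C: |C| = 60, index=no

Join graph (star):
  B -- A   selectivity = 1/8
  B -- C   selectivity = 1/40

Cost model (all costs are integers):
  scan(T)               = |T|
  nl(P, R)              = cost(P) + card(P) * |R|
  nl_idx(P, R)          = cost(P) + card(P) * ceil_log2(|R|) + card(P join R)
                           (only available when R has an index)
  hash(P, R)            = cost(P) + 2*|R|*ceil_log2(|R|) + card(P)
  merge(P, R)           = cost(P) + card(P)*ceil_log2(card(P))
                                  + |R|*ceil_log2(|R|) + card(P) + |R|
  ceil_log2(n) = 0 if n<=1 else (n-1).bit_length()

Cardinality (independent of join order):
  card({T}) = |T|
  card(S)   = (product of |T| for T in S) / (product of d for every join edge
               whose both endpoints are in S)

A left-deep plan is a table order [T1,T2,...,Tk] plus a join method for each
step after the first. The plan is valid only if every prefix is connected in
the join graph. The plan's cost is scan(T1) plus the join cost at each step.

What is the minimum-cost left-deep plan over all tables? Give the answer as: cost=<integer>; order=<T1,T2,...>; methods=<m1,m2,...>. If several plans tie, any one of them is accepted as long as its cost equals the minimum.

Selinger DP (subsets sized 1..n):
  {B}: scan cost=40, card=40
  {A}: scan cost=120, card=120
  {C}: scan cost=60, card=60
  {AB}: card=600; try (B,hash)→720, (A,nl_idx)→920, (A,merge)→1280, (B,merge)→1360, (B,nl_idx)→1440, (A,hash)→1760 …(+2); best=720 via (B,hash)
  {BC}: card=60; try (B,nl_idx)→480, (B,hash)→600, (C,merge)→740, (B,merge)→760, (C,hash)→800, (C,nl)→2440 …(+1); best=480 via (B,nl_idx)
  {ABC}: card=900; try (A,nl_idx)→1800, (A,merge)→1860, (C,hash)→2040, (A,hash)→2220, (A,nl)→7680, (C,merge)→7740 …(+1); best=1800 via (A,nl_idx)

cost=1800; order=C,B,A; methods=nl_idx,nl_idx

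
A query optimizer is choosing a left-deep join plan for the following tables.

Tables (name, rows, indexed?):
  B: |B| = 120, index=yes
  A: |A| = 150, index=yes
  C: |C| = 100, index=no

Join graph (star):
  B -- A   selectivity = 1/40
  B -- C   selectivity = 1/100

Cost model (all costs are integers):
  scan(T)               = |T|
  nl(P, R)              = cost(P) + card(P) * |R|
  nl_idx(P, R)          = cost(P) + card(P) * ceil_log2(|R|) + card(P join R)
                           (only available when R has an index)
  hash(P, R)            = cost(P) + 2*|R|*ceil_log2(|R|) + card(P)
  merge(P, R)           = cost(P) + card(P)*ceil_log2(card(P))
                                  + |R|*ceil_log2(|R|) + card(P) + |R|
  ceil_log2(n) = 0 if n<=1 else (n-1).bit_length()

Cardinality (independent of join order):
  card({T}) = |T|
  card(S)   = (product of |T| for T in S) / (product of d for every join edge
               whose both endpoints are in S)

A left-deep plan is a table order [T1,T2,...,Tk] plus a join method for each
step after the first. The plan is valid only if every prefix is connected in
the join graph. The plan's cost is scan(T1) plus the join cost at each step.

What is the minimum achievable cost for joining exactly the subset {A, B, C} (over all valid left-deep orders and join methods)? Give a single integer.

Selinger DP over subsets of {A,B,C}:
  {B}: scan cost=120, card=120
  {A}: scan cost=150, card=150
  {C}: scan cost=100, card=100
  {AB}: card=450; try (A,nl_idx)→1530, (B,nl_idx)→1650, (B,hash)→1980, (A,merge)→2430, (B,merge)→2460, (A,hash)→2640 …(+2); best=1530 via (A,nl_idx)
  {BC}: card=120; try (B,nl_idx)→920, (C,hash)→1640, (B,merge)→1860, (C,merge)→1880, (B,hash)→1880, (B,nl)→12100 …(+1); best=920 via (B,nl_idx)
  {ABC}: card=450; try (A,nl_idx)→2330, (A,merge)→3230, (C,hash)→3380, (A,hash)→3440, (C,merge)→6830, (A,nl)→18920 …(+1); best=2330 via (A,nl_idx)

2330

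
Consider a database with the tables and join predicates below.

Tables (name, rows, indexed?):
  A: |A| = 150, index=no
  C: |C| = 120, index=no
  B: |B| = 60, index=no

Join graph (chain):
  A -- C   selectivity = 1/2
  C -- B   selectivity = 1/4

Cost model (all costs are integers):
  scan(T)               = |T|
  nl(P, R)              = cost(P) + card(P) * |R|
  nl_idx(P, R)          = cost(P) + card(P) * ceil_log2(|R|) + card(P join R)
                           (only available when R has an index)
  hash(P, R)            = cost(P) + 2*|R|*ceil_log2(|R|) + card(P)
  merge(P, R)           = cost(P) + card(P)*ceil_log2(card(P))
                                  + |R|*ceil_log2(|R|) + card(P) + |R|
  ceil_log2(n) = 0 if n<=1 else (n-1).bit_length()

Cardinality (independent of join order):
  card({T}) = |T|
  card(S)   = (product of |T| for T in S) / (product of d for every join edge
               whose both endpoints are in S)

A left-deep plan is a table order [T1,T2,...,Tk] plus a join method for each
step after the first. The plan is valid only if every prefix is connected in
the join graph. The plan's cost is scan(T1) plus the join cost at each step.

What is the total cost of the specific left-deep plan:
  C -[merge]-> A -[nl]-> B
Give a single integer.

542430

step 1: scan C: cost=120, card=120
step 2: join A via merge
    card(P join A) = 120*150/(2) = 9000
    cost = 120 + 120*7 + 150*8 + 120 + 150 = 2430
step 3: join B via nl
    card(P join B) = 9000*60/(4) = 135000
    cost = 2430 + 9000*60 = 542430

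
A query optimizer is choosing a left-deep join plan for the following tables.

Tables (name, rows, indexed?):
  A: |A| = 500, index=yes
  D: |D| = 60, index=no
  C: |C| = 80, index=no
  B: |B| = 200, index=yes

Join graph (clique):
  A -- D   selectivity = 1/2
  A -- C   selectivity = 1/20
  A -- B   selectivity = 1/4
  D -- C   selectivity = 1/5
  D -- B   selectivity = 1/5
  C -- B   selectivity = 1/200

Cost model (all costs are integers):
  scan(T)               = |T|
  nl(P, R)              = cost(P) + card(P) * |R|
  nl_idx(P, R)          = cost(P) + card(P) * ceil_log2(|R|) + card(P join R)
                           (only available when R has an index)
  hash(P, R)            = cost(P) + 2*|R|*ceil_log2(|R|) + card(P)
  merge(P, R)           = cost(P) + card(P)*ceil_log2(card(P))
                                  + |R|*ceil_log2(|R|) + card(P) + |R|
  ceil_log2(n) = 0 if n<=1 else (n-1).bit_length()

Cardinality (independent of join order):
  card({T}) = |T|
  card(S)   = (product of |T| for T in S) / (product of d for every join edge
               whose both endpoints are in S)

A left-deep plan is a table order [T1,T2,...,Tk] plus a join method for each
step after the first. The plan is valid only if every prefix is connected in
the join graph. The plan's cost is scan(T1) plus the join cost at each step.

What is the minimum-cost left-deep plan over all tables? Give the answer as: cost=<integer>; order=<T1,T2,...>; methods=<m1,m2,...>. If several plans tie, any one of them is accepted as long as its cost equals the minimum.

Selinger DP (subsets sized 1..n):
  {A}: scan cost=500, card=500
  {D}: scan cost=60, card=60
  {C}: scan cost=80, card=80
  {B}: scan cost=200, card=200
  {AD}: card=15000; try (D,hash)→1720, (A,merge)→5480, (D,merge)→5920, (A,hash)→9120, (A,nl_idx)→15600, (A,nl)→30060 …(+1); best=1720 via (D,hash)
  {AC}: card=2000; try (C,hash)→2120, (A,nl_idx)→2800, (A,merge)→5720, (C,merge)→6140, (A,hash)→9160, (A,nl)→40080 …(+1); best=2120 via (C,hash)
  {AB}: card=25000; try (B,hash)→4200, (A,merge)→7000, (B,merge)→7300, (A,hash)→9400, (A,nl_idx)→27000, (B,nl_idx)→29500 …(+2); best=4200 via (B,hash)
  {CD}: card=960; try (D,hash)→880, (C,merge)→1120, (D,merge)→1140, (C,hash)→1240, (C,nl)→4860, (D,nl)→4880; best=880 via (D,hash)
  {BD}: card=2400; try (D,hash)→1120, (B,merge)→2280, (D,merge)→2420, (B,nl_idx)→2940, (B,hash)→3320, (B,nl)→12060 …(+1); best=1120 via (D,hash)
  {BC}: card=80; try (B,nl_idx)→800, (C,hash)→1520, (B,merge)→2520, (C,merge)→2640, (B,hash)→3360, (B,nl)→16080 …(+1); best=800 via (B,nl_idx)
  {ACD}: card=12000; try (D,hash)→4840, (A,hash)→10840, (A,merge)→16440, (C,hash)→17840, (A,nl_idx)→21520, (D,merge)→26540 …(+4); best=4840 via (D,hash)
  {ABD}: card=150000; try (A,hash)→12520, (B,hash)→19920, (D,hash)→29920, (A,merge)→37320, (A,nl_idx)→172720, (B,merge)→228520 …(+5); best=12520 via (A,hash)
  {ABC}: card=500; try (A,nl_idx)→2020, (A,merge)→6440, (B,hash)→7320, (A,hash)→9880, (B,nl_idx)→18620, (B,merge)→27920 …(+5); best=2020 via (A,nl_idx)
  {BCD}: card=192; try (D,hash)→1600, (D,merge)→1860, (C,hash)→4640, (B,hash)→5040, (D,nl)→5600, (B,nl_idx)→8752 …(+4); best=1600 via (D,hash)
  {ABCD}: card=600; try (D,hash)→3240, (A,nl_idx)→3928, (D,merge)→7440, (A,merge)→8328, (A,hash)→10792, (B,hash)→20040 …(+8); best=3240 via (D,hash)

cost=3240; order=C,B,A,D; methods=nl_idx,nl_idx,hash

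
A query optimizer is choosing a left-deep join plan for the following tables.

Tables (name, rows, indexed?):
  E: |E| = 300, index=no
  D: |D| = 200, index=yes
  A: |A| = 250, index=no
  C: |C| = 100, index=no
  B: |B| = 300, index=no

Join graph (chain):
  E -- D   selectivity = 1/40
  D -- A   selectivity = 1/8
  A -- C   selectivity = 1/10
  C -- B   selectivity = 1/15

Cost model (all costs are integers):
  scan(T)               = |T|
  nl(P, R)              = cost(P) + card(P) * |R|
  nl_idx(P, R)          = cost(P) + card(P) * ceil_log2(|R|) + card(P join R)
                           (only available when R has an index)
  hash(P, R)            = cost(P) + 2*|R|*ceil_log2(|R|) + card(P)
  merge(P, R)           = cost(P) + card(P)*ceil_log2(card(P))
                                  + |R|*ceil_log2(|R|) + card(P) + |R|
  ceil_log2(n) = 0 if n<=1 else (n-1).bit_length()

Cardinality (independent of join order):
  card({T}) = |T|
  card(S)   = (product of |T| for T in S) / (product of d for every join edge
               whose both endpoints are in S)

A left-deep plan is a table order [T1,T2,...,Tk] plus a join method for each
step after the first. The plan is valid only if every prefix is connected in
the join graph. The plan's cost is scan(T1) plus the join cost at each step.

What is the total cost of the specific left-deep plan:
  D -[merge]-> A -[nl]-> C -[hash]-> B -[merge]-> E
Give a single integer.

step 1: scan D: cost=200, card=200
step 2: join A via merge
    card(P join A) = 200*250/(8) = 6250
    cost = 200 + 200*8 + 250*8 + 200 + 250 = 4250
step 3: join C via nl
    card(P join C) = 6250*100/(10) = 62500
    cost = 4250 + 6250*100 = 629250
step 4: join B via hash
    card(P join B) = 62500*300/(15) = 1250000
    cost = 629250 + 2*300*9 + 62500 = 697150
step 5: join E via merge
    card(P join E) = 1250000*300/(40) = 9375000
    cost = 697150 + 1250000*21 + 300*9 + 1250000 + 300 = 28200150

28200150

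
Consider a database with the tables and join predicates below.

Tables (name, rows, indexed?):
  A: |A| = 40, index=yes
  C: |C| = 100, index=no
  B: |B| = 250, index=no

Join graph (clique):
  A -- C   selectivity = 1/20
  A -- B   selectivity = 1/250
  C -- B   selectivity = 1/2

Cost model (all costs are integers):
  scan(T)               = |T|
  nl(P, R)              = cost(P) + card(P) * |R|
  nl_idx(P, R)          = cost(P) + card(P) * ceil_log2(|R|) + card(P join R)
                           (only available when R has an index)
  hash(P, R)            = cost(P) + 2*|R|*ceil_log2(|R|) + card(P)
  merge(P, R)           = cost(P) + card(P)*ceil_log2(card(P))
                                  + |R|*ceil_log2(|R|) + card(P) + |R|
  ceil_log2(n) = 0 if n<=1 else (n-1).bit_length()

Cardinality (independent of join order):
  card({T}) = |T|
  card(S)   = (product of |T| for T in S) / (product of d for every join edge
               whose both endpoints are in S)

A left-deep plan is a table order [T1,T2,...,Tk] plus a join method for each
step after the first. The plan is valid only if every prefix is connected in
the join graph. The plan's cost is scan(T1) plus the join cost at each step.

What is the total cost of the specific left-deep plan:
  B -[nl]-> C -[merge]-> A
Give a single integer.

213030

step 1: scan B: cost=250, card=250
step 2: join C via nl
    card(P join C) = 250*100/(2) = 12500
    cost = 250 + 250*100 = 25250
step 3: join A via merge
    card(P join A) = 12500*40/(20*250) = 100
    cost = 25250 + 12500*14 + 40*6 + 12500 + 40 = 213030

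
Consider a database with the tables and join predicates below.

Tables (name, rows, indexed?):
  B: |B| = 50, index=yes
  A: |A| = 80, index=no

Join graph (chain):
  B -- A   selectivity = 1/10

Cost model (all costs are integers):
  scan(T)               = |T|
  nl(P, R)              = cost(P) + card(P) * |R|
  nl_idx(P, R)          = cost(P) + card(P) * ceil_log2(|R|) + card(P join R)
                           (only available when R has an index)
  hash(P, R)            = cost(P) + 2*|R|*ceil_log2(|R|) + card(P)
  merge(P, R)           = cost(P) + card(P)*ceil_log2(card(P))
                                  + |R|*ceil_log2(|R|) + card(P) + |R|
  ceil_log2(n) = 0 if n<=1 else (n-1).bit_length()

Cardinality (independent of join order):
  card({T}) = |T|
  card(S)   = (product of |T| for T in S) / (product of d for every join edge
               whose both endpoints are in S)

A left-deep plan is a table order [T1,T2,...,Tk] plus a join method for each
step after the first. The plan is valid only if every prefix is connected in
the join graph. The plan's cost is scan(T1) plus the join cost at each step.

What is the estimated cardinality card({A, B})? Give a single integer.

400

Tables in S: A(80), B(50)
Edges inside S: B-A(d=10)
numerator = 80 * 50 = 4000
denominator = 10 = 10
card(S) = 4000 / 10 = 400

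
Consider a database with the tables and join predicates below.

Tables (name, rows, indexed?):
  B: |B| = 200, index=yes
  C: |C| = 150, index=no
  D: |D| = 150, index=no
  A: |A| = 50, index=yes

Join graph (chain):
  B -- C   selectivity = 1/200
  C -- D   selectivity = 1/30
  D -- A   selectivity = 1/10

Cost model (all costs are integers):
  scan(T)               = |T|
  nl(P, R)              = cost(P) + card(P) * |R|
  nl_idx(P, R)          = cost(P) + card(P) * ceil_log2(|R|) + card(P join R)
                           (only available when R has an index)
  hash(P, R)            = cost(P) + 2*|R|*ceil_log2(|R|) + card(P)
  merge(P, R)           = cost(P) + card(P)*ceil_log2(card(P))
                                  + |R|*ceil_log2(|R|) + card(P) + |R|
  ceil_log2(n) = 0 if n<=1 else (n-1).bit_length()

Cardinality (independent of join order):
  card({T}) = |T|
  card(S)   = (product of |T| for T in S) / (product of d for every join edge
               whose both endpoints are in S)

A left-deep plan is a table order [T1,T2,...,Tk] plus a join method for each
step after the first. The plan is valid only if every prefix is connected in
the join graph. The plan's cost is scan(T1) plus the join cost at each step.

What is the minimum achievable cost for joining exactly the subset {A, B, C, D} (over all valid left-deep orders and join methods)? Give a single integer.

5400

Selinger DP over subsets of {A,B,C,D}:
  {B}: scan cost=200, card=200
  {C}: scan cost=150, card=150
  {D}: scan cost=150, card=150
  {A}: scan cost=50, card=50
  {BC}: card=150; try (B,nl_idx)→1500, (C,hash)→2800, (B,merge)→3300, (C,merge)→3350, (B,hash)→3500, (B,nl)→30150 …(+1); best=1500 via (B,nl_idx)
  {CD}: card=750; try (D,hash)→2700, (C,hash)→2700, (D,merge)→2850, (C,merge)→2850, (D,nl)→22650, (C,nl)→22650; best=2700 via (D,hash)
  {AD}: card=750; try (A,hash)→900, (D,merge)→1750, (A,nl_idx)→1800, (A,merge)→1850, (D,hash)→2500, (D,nl)→7550 …(+1); best=900 via (A,hash)
  {BCD}: card=750; try (D,hash)→4050, (D,merge)→4200, (B,hash)→6650, (B,nl_idx)→9450, (B,merge)→12750, (D,nl)→24000 …(+1); best=4050 via (D,hash)
  {ACD}: card=3750; try (C,hash)→4050, (A,hash)→4050, (C,merge)→10500, (A,nl_idx)→10950, (A,merge)→11300, (A,nl)→40200 …(+1); best=4050 via (C,hash)
  {ABCD}: card=3750; try (A,hash)→5400, (B,hash)→11000, (A,nl_idx)→12300, (A,merge)→12650, (B,nl_idx)→37800, (A,nl)→41550 …(+2); best=5400 via (A,hash)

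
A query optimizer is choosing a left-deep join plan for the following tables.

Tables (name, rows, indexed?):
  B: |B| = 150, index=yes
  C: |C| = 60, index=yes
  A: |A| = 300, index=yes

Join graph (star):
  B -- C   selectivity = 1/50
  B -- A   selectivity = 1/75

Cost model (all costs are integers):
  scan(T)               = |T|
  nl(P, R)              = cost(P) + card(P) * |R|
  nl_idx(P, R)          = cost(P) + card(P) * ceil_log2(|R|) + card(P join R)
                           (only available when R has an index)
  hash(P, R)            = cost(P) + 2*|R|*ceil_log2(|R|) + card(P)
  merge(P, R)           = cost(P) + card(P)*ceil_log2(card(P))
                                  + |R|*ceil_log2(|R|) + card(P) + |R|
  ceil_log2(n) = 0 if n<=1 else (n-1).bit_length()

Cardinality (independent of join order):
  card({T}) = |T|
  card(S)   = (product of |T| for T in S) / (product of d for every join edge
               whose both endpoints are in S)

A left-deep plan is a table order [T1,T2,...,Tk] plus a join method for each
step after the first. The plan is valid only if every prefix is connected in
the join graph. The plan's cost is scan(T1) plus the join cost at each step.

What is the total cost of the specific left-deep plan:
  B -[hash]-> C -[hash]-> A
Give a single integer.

step 1: scan B: cost=150, card=150
step 2: join C via hash
    card(P join C) = 150*60/(50) = 180
    cost = 150 + 2*60*6 + 150 = 1020
step 3: join A via hash
    card(P join A) = 180*300/(75) = 720
    cost = 1020 + 2*300*9 + 180 = 6600

6600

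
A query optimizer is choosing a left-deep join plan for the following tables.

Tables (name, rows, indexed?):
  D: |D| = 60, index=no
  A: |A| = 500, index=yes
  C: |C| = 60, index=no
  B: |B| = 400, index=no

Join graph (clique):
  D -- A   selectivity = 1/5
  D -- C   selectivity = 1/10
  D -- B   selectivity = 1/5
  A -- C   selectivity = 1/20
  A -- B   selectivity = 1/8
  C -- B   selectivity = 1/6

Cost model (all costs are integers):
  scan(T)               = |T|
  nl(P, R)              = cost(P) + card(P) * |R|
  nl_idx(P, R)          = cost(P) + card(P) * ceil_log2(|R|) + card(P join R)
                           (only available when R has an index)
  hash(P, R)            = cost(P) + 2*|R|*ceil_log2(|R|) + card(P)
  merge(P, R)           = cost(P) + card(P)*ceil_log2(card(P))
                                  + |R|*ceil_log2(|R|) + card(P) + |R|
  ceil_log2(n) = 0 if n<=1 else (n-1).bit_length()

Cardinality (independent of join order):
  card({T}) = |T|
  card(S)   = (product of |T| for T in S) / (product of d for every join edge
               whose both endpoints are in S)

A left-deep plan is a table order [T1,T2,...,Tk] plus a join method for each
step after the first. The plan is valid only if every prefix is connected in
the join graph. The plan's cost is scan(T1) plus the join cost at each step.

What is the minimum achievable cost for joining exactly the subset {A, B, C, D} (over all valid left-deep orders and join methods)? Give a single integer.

12940

Selinger DP over subsets of {A,B,C,D}:
  {D}: scan cost=60, card=60
  {A}: scan cost=500, card=500
  {C}: scan cost=60, card=60
  {B}: scan cost=400, card=400
  {AD}: card=6000; try (D,hash)→1720, (A,merge)→5480, (D,merge)→5920, (A,nl_idx)→6600, (A,hash)→9120, (A,nl)→30060 …(+1); best=1720 via (D,hash)
  {CD}: card=360; try (D,hash)→840, (C,hash)→840, (D,merge)→900, (C,merge)→900, (D,nl)→3660, (C,nl)→3660; best=840 via (D,hash)
  {BD}: card=4800; try (D,hash)→1520, (B,merge)→4480, (D,merge)→4820, (B,hash)→7320, (B,nl)→24060, (D,nl)→24400; best=1520 via (D,hash)
  {AC}: card=1500; try (C,hash)→1720, (A,nl_idx)→2100, (A,merge)→5480, (C,merge)→5920, (A,hash)→9120, (A,nl)→30060 …(+1); best=1720 via (C,hash)
  {AB}: card=25000; try (B,hash)→8200, (A,merge)→9400, (B,merge)→9500, (A,hash)→9800, (A,nl_idx)→29000, (A,nl)→200400 …(+1); best=8200 via (B,hash)
  {BC}: card=4000; try (C,hash)→1520, (B,merge)→4480, (C,merge)→4820, (B,hash)→7320, (B,nl)→24060, (C,nl)→24400; best=1520 via (C,hash)
  {ACD}: card=1800; try (D,hash)→3940, (A,nl_idx)→5880, (C,hash)→8440, (A,merge)→9440, (A,hash)→10200, (D,merge)→20140 …(+4); best=3940 via (D,hash)
  {ABD}: card=60000; try (B,hash)→14920, (A,hash)→15320, (D,hash)→33920, (A,merge)→73720, (B,merge)→89720, (A,nl_idx)→104720 …(+4); best=14920 via (B,hash)
  {BCD}: card=4800; try (D,hash)→6240, (C,hash)→7040, (B,hash)→8400, (B,merge)→8440, (D,merge)→53940, (C,merge)→69140 …(+3); best=6240 via (D,hash)
  {ABC}: card=12500; try (B,hash)→10420, (A,hash)→14520, (B,merge)→23720, (C,hash)→33920, (A,nl_idx)→50020, (A,merge)→58520 …(+4); best=10420 via (B,hash)
  {ABCD}: card=3000; try (B,hash)→12940, (A,hash)→20040, (D,hash)→23640, (B,merge)→29540, (A,nl_idx)→52440, (C,hash)→75640 …(+7); best=12940 via (B,hash)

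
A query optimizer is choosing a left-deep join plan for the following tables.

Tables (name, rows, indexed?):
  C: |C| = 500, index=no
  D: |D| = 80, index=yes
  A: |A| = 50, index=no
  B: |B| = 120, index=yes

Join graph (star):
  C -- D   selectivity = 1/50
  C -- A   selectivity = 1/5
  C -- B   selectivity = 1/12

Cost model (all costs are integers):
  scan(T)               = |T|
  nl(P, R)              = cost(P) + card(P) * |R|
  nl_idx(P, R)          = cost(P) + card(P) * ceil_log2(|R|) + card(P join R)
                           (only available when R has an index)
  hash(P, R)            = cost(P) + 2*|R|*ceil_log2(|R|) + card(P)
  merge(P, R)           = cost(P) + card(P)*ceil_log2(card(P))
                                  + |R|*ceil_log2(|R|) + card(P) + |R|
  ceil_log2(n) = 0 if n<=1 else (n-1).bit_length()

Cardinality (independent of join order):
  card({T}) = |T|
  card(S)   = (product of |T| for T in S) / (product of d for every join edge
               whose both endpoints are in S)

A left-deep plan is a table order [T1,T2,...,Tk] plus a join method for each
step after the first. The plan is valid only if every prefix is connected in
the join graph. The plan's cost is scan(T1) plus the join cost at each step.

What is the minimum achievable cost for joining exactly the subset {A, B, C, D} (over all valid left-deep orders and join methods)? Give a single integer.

13200

Selinger DP over subsets of {A,B,C,D}:
  {C}: scan cost=500, card=500
  {D}: scan cost=80, card=80
  {A}: scan cost=50, card=50
  {B}: scan cost=120, card=120
  {CD}: card=800; try (D,hash)→2120, (D,nl_idx)→4800, (C,merge)→5720, (D,merge)→6140, (C,hash)→9160, (C,nl)→40080 …(+1); best=2120 via (D,hash)
  {AC}: card=5000; try (A,hash)→1600, (C,merge)→5400, (A,merge)→5850, (C,hash)→9100, (C,nl)→25050, (A,nl)→25500; best=1600 via (A,hash)
  {BC}: card=5000; try (B,hash)→2680, (C,merge)→6080, (B,merge)→6460, (B,nl_idx)→9000, (C,hash)→9240, (C,nl)→60120 …(+1); best=2680 via (B,hash)
  {ACD}: card=8000; try (A,hash)→3520, (D,hash)→7720, (A,merge)→11270, (A,nl)→42120, (D,nl_idx)→44600, (D,merge)→72240 …(+1); best=3520 via (A,hash)
  {BCD}: card=8000; try (B,hash)→4600, (D,hash)→8800, (B,merge)→11880, (B,nl_idx)→15720, (D,nl_idx)→45680, (D,merge)→73320 …(+2); best=4600 via (B,hash)
  {ABC}: card=50000; try (B,hash)→8280, (A,hash)→8280, (B,merge)→72560, (A,merge)→73030, (B,nl_idx)→86600, (A,nl)→252680 …(+1); best=8280 via (B,hash)
  {ABCD}: card=80000; try (B,hash)→13200, (A,hash)→13200, (D,hash)→59400, (B,merge)→116480, (A,merge)→116950, (B,nl_idx)→139520 …(+5); best=13200 via (B,hash)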